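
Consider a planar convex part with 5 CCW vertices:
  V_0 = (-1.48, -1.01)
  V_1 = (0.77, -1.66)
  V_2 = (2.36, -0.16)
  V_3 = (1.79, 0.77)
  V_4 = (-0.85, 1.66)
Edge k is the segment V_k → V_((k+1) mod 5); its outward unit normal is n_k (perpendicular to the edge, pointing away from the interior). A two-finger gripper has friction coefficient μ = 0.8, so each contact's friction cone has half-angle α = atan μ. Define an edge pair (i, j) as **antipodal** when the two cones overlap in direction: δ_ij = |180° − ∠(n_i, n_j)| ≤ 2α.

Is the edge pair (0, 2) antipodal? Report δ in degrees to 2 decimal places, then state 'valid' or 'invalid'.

δ = 42.38°, valid

α = atan 0.8 = 38.66°;  2α = 77.32°
edge 0: e_0 = (+2.25, -0.65);  n_0 = (-0.2775, -0.9607)
edge 2: e_2 = (-0.57, +0.93);  n_2 = (+0.8526, +0.5226)
∠(n_0, n_2) = 137.62°
δ = |180° − 137.62°| = 42.38°
42.38° ≤ 2α = 77.32°  →  valid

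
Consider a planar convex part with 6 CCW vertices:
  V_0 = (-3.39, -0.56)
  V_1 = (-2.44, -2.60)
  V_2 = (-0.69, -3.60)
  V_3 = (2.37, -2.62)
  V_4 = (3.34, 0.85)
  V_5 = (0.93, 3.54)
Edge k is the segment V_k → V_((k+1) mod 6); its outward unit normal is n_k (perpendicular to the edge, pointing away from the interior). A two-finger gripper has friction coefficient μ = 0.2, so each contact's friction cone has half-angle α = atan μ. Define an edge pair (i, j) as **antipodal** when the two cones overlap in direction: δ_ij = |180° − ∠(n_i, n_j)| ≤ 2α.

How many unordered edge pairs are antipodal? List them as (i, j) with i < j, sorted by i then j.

count = 2; pairs: (0,4), (1,4)

α = atan 0.2 = 11.31°;  2α = 22.62°
n_0 = (-0.9065, -0.4222)
n_1 = (-0.4961, -0.8682)
n_2 = (+0.3050, -0.9524)
n_3 = (+0.9631, -0.2692)
n_4 = (+0.7448, +0.6673)
n_5 = (-0.6884, +0.7253)
  (0,1): δ = 144.72°  ·
  (0,2): δ = 97.21°  ·
  (0,3): δ = 40.59°  ·
  (0,4): δ = 16.89°  ✓
  (0,5): δ = 108.53°  ·
  (1,2): δ = 132.50°  ·
  (1,3): δ = 75.87°  ·
  (1,4): δ = 18.40°  ✓
  (1,5): δ = 73.25°  ·
  (2,3): δ = 123.38°  ·
  (2,4): δ = 65.90°  ·
  (2,5): δ = 25.75°  ·
  (3,4): δ = 122.52°  ·
  (3,5): δ = 30.88°  ·
  (4,5): δ = 88.35°  ·
antipodal pairs: 2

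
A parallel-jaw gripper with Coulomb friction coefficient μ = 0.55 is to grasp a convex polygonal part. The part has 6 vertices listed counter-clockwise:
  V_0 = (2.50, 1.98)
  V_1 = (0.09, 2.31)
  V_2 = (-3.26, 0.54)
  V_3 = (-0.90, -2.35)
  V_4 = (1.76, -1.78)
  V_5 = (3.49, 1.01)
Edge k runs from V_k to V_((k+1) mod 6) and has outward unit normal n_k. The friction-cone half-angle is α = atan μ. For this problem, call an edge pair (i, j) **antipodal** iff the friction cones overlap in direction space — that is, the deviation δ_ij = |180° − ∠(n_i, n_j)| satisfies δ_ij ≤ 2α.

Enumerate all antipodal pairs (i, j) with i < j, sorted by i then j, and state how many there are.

α = atan 0.55 = 28.81°;  2α = 57.62°
n_0 = (+0.1357, +0.9908)
n_1 = (-0.4672, +0.8842)
n_2 = (-0.7746, -0.6325)
n_3 = (+0.2095, -0.9778)
n_4 = (+0.8499, -0.5270)
n_5 = (+0.6999, +0.7143)
  (0,1): δ = 144.35°  ·
  (0,2): δ = 42.97°  ✓
  (0,3): δ = 19.89°  ✓
  (0,4): δ = 66.00°  ·
  (0,5): δ = 143.38°  ·
  (1,2): δ = 78.61°  ·
  (1,3): δ = 15.76°  ✓
  (1,4): δ = 30.35°  ✓
  (1,5): δ = 107.73°  ·
  (2,3): δ = 117.14°  ·
  (2,4): δ = 71.04°  ·
  (2,5): δ = 6.35°  ✓
  (3,4): δ = 133.90°  ·
  (3,5): δ = 56.51°  ✓
  (4,5): δ = 102.61°  ·
antipodal pairs: 6

count = 6; pairs: (0,2), (0,3), (1,3), (1,4), (2,5), (3,5)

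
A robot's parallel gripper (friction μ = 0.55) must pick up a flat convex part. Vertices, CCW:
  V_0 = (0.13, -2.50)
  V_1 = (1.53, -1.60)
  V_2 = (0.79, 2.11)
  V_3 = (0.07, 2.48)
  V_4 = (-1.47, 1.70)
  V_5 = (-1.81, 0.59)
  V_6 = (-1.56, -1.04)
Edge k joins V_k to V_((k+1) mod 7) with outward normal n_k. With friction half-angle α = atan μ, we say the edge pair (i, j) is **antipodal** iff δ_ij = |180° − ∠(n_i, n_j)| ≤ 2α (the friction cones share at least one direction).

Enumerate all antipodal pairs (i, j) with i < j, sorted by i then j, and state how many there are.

count = 7; pairs: (0,3), (0,4), (1,4), (1,5), (1,6), (2,5), (2,6)

α = atan 0.55 = 28.81°;  2α = 57.62°
n_0 = (+0.5408, -0.8412)
n_1 = (+0.9807, +0.1956)
n_2 = (+0.4571, +0.8894)
n_3 = (-0.4518, +0.8921)
n_4 = (-0.9562, +0.2929)
n_5 = (-0.9884, -0.1516)
n_6 = (-0.6537, -0.7567)
  (0,1): δ = 111.45°  ·
  (0,2): δ = 59.93°  ·
  (0,3): δ = 5.87°  ✓
  (0,4): δ = 40.23°  ✓
  (0,5): δ = 65.98°  ·
  (0,6): δ = 106.44°  ·
  (1,2): δ = 128.48°  ·
  (1,3): δ = 74.42°  ·
  (1,4): δ = 28.31°  ✓
  (1,5): δ = 2.56°  ✓
  (1,6): δ = 37.90°  ✓
  (2,3): δ = 125.94°  ·
  (2,4): δ = 79.83°  ·
  (2,5): δ = 54.08°  ✓
  (2,6): δ = 13.63°  ✓
  (3,4): δ = 133.89°  ·
  (3,5): δ = 108.14°  ·
  (3,6): δ = 67.69°  ·
  (4,5): δ = 154.25°  ·
  (4,6): δ = 113.79°  ·
  (5,6): δ = 139.54°  ·
antipodal pairs: 7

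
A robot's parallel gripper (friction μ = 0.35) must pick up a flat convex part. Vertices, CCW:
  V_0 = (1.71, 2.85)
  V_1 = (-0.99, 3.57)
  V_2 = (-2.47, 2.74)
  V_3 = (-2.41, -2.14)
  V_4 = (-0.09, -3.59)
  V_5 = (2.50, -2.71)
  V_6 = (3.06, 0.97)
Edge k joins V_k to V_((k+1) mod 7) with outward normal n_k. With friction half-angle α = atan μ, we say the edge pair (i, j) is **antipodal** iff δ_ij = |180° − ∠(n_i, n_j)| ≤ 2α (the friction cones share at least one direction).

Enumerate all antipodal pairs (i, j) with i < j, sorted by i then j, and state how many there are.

count = 6; pairs: (0,3), (0,4), (1,4), (2,5), (2,6), (3,6)

α = atan 0.35 = 19.29°;  2α = 38.58°
n_0 = (+0.2577, +0.9662)
n_1 = (-0.4891, +0.8722)
n_2 = (-0.9999, -0.0123)
n_3 = (-0.5300, -0.8480)
n_4 = (+0.3217, -0.9468)
n_5 = (+0.9886, -0.1504)
n_6 = (+0.8123, +0.5833)
  (0,1): δ = 135.78°  ·
  (0,2): δ = 74.36°  ·
  (0,3): δ = 17.07°  ✓
  (0,4): δ = 33.70°  ✓
  (0,5): δ = 96.28°  ·
  (0,6): δ = 140.61°  ·
  (1,2): δ = 118.58°  ·
  (1,3): δ = 61.29°  ·
  (1,4): δ = 10.52°  ✓
  (1,5): δ = 52.06°  ·
  (1,6): δ = 96.40°  ·
  (2,3): δ = 122.71°  ·
  (2,4): δ = 71.94°  ·
  (2,5): δ = 9.36°  ✓
  (2,6): δ = 34.98°  ✓
  (3,4): δ = 129.23°  ·
  (3,5): δ = 66.65°  ·
  (3,6): δ = 22.31°  ✓
  (4,5): δ = 117.42°  ·
  (4,6): δ = 73.08°  ·
  (5,6): δ = 135.67°  ·
antipodal pairs: 6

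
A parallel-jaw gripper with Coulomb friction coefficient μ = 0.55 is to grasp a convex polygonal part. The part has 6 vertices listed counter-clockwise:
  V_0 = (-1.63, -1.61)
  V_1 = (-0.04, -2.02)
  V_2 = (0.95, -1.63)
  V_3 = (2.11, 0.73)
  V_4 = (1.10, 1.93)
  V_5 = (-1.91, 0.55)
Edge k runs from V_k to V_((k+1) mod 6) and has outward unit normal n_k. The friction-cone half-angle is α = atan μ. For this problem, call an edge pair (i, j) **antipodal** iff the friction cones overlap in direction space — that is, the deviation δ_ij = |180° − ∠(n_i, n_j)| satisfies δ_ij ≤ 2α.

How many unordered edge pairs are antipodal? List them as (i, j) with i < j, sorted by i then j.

count = 6; pairs: (0,3), (0,4), (1,4), (2,4), (2,5), (3,5)

α = atan 0.55 = 28.81°;  2α = 57.62°
n_0 = (-0.2497, -0.9683)
n_1 = (+0.3665, -0.9304)
n_2 = (+0.8974, -0.4411)
n_3 = (+0.7651, +0.6439)
n_4 = (-0.4168, +0.9090)
n_5 = (-0.9917, -0.1286)
  (0,1): δ = 144.04°  ·
  (0,2): δ = 101.72°  ·
  (0,3): δ = 35.45°  ✓
  (0,4): δ = 39.09°  ✓
  (0,5): δ = 111.85°  ·
  (1,2): δ = 137.68°  ·
  (1,3): δ = 71.42°  ·
  (1,4): δ = 3.13°  ✓
  (1,5): δ = 75.88°  ·
  (2,3): δ = 113.74°  ·
  (2,4): δ = 39.19°  ✓
  (2,5): δ = 33.56°  ✓
  (3,4): δ = 105.46°  ·
  (3,5): δ = 32.70°  ✓
  (4,5): δ = 107.24°  ·
antipodal pairs: 6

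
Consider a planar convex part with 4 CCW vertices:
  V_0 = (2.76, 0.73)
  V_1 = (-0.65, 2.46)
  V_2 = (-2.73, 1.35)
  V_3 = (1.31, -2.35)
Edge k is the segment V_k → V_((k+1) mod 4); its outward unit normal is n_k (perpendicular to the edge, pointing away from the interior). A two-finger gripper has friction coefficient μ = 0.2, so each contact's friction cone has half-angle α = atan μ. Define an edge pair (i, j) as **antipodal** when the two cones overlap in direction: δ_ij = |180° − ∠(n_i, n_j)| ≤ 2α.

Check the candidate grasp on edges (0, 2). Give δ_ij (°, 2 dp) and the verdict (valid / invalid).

δ = 15.58°, valid

α = atan 0.2 = 11.31°;  2α = 22.62°
edge 0: e_0 = (-3.41, +1.73);  n_0 = (+0.4524, +0.8918)
edge 2: e_2 = (+4.04, -3.70);  n_2 = (-0.6754, -0.7375)
∠(n_0, n_2) = 164.42°
δ = |180° − 164.42°| = 15.58°
15.58° ≤ 2α = 22.62°  →  valid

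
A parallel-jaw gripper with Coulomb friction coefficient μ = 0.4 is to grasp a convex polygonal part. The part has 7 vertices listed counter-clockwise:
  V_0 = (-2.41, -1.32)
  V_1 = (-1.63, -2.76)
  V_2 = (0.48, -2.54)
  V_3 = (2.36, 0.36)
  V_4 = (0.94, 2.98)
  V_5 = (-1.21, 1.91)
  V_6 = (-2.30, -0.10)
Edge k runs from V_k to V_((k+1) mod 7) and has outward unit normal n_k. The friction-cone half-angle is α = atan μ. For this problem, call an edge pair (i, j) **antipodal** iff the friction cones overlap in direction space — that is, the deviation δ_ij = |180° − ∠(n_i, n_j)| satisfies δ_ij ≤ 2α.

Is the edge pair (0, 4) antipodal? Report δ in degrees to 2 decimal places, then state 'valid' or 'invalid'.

α = atan 0.4 = 21.80°;  2α = 43.60°
edge 0: e_0 = (+0.78, -1.44);  n_0 = (-0.8793, -0.4763)
edge 4: e_4 = (-2.15, -1.07);  n_4 = (-0.4455, +0.8953)
∠(n_0, n_4) = 91.98°
δ = |180° − 91.98°| = 88.02°
88.02° > 2α = 43.60°  →  invalid

δ = 88.02°, invalid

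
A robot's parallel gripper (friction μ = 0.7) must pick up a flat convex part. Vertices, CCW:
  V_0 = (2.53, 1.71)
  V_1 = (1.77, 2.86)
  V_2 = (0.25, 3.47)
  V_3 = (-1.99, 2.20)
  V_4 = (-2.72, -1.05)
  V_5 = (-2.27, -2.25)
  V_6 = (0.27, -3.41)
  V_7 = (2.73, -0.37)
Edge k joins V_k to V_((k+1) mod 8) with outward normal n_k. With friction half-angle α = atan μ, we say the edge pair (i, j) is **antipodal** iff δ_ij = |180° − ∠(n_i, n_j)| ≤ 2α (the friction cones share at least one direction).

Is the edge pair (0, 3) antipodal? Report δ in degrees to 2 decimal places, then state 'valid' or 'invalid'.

α = atan 0.7 = 34.99°;  2α = 69.98°
edge 0: e_0 = (-0.76, +1.15);  n_0 = (+0.8343, +0.5513)
edge 3: e_3 = (-0.73, -3.25);  n_3 = (-0.9757, +0.2192)
∠(n_0, n_3) = 133.88°
δ = |180° − 133.88°| = 46.12°
46.12° ≤ 2α = 69.98°  →  valid

δ = 46.12°, valid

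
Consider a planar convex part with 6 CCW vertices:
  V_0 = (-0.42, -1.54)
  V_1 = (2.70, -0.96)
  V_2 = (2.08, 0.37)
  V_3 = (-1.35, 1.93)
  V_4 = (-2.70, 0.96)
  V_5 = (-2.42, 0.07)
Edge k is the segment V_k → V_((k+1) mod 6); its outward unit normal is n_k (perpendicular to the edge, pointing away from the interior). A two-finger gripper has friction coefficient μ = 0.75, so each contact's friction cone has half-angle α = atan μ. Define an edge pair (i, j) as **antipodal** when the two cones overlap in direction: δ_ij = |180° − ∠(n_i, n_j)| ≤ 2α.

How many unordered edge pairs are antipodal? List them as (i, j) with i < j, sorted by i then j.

count = 6; pairs: (0,2), (0,3), (1,4), (1,5), (2,4), (2,5)

α = atan 0.75 = 36.87°;  2α = 73.74°
n_0 = (+0.1828, -0.9832)
n_1 = (+0.9064, +0.4225)
n_2 = (+0.4140, +0.9103)
n_3 = (-0.5835, +0.8121)
n_4 = (-0.9539, -0.3001)
n_5 = (-0.6271, -0.7790)
  (0,1): δ = 75.54°  ·
  (0,2): δ = 34.99°  ✓
  (0,3): δ = 25.17°  ✓
  (0,4): δ = 96.93°  ·
  (0,5): δ = 130.64°  ·
  (1,2): δ = 139.45°  ·
  (1,3): δ = 79.30°  ·
  (1,4): δ = 7.53°  ✓
  (1,5): δ = 26.17°  ✓
  (2,3): δ = 119.85°  ·
  (2,4): δ = 48.08°  ✓
  (2,5): δ = 14.38°  ✓
  (3,4): δ = 108.23°  ·
  (3,5): δ = 74.53°  ·
  (4,5): δ = 146.30°  ·
antipodal pairs: 6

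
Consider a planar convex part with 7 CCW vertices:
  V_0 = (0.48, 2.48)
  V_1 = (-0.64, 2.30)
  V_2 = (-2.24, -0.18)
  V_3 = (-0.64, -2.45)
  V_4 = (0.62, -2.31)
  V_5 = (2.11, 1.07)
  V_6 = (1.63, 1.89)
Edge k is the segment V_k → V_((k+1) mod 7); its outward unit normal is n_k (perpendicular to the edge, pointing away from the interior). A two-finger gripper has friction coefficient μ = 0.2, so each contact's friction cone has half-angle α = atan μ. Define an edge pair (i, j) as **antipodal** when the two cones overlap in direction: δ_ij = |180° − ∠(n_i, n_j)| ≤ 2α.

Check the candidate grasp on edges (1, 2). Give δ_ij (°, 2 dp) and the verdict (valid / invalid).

α = atan 0.2 = 11.31°;  2α = 22.62°
edge 1: e_1 = (-1.60, -2.48);  n_1 = (-0.8403, +0.5421)
edge 2: e_2 = (+1.60, -2.27);  n_2 = (-0.8174, -0.5761)
∠(n_1, n_2) = 68.01°
δ = |180° − 68.01°| = 111.99°
111.99° > 2α = 22.62°  →  invalid

δ = 111.99°, invalid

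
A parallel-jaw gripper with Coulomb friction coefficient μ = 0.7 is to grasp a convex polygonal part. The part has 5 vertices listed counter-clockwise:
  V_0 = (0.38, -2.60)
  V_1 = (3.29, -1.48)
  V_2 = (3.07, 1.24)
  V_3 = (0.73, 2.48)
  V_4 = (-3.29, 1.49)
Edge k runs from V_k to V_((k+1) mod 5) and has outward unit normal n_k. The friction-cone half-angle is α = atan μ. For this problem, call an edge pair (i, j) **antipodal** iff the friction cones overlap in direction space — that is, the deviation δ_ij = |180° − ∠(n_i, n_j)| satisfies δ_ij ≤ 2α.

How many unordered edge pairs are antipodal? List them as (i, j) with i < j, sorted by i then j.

α = atan 0.7 = 34.99°;  2α = 69.98°
n_0 = (+0.3592, -0.9333)
n_1 = (+0.9967, +0.0806)
n_2 = (+0.4682, +0.8836)
n_3 = (-0.2391, +0.9710)
n_4 = (-0.7443, -0.6679)
  (0,1): δ = 106.43°  ·
  (0,2): δ = 48.97°  ✓
  (0,3): δ = 7.22°  ✓
  (0,4): δ = 110.85°  ·
  (1,2): δ = 122.54°  ·
  (1,3): δ = 80.79°  ·
  (1,4): δ = 37.28°  ✓
  (2,3): δ = 138.25°  ·
  (2,4): δ = 20.18°  ✓
  (3,4): δ = 61.93°  ✓
antipodal pairs: 5

count = 5; pairs: (0,2), (0,3), (1,4), (2,4), (3,4)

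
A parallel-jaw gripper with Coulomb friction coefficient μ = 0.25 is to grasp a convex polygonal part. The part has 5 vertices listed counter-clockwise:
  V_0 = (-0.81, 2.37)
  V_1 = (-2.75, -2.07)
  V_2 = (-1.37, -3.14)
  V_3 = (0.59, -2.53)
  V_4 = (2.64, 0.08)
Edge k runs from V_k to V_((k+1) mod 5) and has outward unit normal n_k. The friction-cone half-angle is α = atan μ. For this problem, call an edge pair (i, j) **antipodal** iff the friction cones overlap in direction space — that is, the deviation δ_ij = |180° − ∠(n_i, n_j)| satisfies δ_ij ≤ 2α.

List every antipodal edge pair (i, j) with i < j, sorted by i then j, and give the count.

α = atan 0.25 = 14.04°;  2α = 28.07°
n_0 = (-0.9163, +0.4004)
n_1 = (-0.6128, -0.7903)
n_2 = (+0.2972, -0.9548)
n_3 = (+0.7864, -0.6177)
n_4 = (+0.5530, +0.8332)
  (0,1): δ = 104.19°  ·
  (0,2): δ = 49.11°  ·
  (0,3): δ = 14.55°  ✓
  (0,4): δ = 80.03°  ·
  (1,2): δ = 124.92°  ·
  (1,3): δ = 90.36°  ·
  (1,4): δ = 4.21°  ✓
  (2,3): δ = 145.43°  ·
  (2,4): δ = 50.86°  ·
  (3,4): δ = 85.43°  ·
antipodal pairs: 2

count = 2; pairs: (0,3), (1,4)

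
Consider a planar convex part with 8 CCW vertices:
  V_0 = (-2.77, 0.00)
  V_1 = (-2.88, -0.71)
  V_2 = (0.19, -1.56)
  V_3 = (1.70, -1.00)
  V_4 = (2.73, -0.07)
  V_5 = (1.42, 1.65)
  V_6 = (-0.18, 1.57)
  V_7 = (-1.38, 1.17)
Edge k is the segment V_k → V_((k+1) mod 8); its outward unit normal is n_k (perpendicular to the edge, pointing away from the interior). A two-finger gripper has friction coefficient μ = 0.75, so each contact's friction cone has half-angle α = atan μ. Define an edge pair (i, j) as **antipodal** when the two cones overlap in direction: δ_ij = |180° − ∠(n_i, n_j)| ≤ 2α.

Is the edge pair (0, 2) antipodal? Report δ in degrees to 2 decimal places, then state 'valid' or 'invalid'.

α = atan 0.75 = 36.87°;  2α = 73.74°
edge 0: e_0 = (-0.11, -0.71);  n_0 = (-0.9882, +0.1531)
edge 2: e_2 = (+1.51, +0.56);  n_2 = (+0.3477, -0.9376)
∠(n_0, n_2) = 119.15°
δ = |180° − 119.15°| = 60.85°
60.85° ≤ 2α = 73.74°  →  valid

δ = 60.85°, valid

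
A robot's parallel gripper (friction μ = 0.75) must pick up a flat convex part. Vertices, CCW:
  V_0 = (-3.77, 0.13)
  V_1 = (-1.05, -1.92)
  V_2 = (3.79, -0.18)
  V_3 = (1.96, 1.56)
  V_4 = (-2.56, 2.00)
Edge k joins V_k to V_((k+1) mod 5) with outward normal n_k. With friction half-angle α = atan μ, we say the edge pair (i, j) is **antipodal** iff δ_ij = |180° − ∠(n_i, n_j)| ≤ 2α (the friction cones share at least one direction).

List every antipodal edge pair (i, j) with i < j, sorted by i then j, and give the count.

α = atan 0.75 = 36.87°;  2α = 73.74°
n_0 = (-0.6019, -0.7986)
n_1 = (+0.3383, -0.9410)
n_2 = (+0.6891, +0.7247)
n_3 = (+0.0969, +0.9953)
n_4 = (-0.8396, +0.5433)
  (0,1): δ = 123.22°  ·
  (0,2): δ = 6.55°  ✓
  (0,3): δ = 31.44°  ✓
  (0,4): δ = 94.10°  ·
  (1,2): δ = 63.33°  ✓
  (1,3): δ = 25.33°  ✓
  (1,4): δ = 37.32°  ✓
  (2,3): δ = 142.00°  ·
  (2,4): δ = 79.35°  ·
  (3,4): δ = 117.35°  ·
antipodal pairs: 5

count = 5; pairs: (0,2), (0,3), (1,2), (1,3), (1,4)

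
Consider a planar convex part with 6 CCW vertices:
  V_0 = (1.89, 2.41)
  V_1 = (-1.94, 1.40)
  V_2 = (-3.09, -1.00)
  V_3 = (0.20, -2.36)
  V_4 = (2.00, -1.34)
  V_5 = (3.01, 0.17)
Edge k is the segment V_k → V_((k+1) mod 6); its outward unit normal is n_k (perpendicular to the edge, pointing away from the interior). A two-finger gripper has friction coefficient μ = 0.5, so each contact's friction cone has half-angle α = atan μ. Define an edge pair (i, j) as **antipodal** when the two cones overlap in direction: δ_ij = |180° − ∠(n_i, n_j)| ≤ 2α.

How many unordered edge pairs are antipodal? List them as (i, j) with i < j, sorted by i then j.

count = 7; pairs: (0,2), (0,3), (0,4), (1,3), (1,4), (1,5), (2,5)

α = atan 0.5 = 26.57°;  2α = 53.13°
n_0 = (-0.2550, +0.9669)
n_1 = (-0.9018, +0.4321)
n_2 = (-0.3820, -0.9242)
n_3 = (+0.4930, -0.8700)
n_4 = (+0.8312, -0.5560)
n_5 = (+0.8944, +0.4472)
  (0,1): δ = 130.38°  ·
  (0,2): δ = 37.23°  ✓
  (0,3): δ = 14.77°  ✓
  (0,4): δ = 41.45°  ✓
  (0,5): δ = 101.79°  ·
  (1,2): δ = 86.86°  ·
  (1,3): δ = 34.86°  ✓
  (1,4): δ = 8.18°  ✓
  (1,5): δ = 52.17°  ✓
  (2,3): δ = 128.00°  ·
  (2,4): δ = 101.32°  ·
  (2,5): δ = 40.98°  ✓
  (3,4): δ = 153.32°  ·
  (3,5): δ = 92.97°  ·
  (4,5): δ = 119.66°  ·
antipodal pairs: 7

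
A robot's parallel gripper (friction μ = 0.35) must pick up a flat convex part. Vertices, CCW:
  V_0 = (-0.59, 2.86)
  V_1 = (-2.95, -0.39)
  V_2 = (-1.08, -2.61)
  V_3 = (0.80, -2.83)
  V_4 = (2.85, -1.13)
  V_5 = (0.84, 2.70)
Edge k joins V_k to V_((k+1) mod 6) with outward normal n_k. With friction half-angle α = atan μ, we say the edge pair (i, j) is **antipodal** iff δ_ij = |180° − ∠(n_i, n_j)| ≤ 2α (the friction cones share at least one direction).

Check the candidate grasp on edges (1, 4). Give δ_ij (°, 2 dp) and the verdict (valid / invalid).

α = atan 0.35 = 19.29°;  2α = 38.58°
edge 1: e_1 = (+1.87, -2.22);  n_1 = (-0.7648, -0.6442)
edge 4: e_4 = (-2.01, +3.83);  n_4 = (+0.8855, +0.4647)
∠(n_1, n_4) = 167.58°
δ = |180° − 167.58°| = 12.42°
12.42° ≤ 2α = 38.58°  →  valid

δ = 12.42°, valid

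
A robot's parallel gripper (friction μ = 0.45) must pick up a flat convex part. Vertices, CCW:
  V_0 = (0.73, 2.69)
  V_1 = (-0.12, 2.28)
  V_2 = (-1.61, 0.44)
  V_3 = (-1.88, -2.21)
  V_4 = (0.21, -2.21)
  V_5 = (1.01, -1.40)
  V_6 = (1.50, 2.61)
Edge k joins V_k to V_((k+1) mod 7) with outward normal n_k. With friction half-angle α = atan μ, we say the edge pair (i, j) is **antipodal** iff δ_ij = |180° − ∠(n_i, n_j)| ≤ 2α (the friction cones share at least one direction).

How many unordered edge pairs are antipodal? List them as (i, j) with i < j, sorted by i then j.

count = 7; pairs: (0,3), (0,4), (1,4), (1,5), (2,4), (2,5), (3,6)

α = atan 0.45 = 24.23°;  2α = 48.46°
n_0 = (-0.4345, +0.9007)
n_1 = (-0.7771, +0.6293)
n_2 = (-0.9948, +0.1014)
n_3 = (+0.0000, -1.0000)
n_4 = (+0.7115, -0.7027)
n_5 = (+0.9926, -0.1213)
n_6 = (+0.1033, +0.9946)
  (0,1): δ = 154.75°  ·
  (0,2): δ = 121.57°  ·
  (0,3): δ = 25.75°  ✓
  (0,4): δ = 19.61°  ✓
  (0,5): δ = 57.28°  ·
  (0,6): δ = 148.32°  ·
  (1,2): δ = 146.82°  ·
  (1,3): δ = 51.00°  ·
  (1,4): δ = 5.64°  ✓
  (1,5): δ = 32.03°  ✓
  (1,6): δ = 123.07°  ·
  (2,3): δ = 84.18°  ·
  (2,4): δ = 38.83°  ✓
  (2,5): δ = 1.15°  ✓
  (2,6): δ = 89.89°  ·
  (3,4): δ = 134.64°  ·
  (3,5): δ = 96.97°  ·
  (3,6): δ = 5.93°  ✓
  (4,5): δ = 142.32°  ·
  (4,6): δ = 51.29°  ·
  (5,6): δ = 88.96°  ·
antipodal pairs: 7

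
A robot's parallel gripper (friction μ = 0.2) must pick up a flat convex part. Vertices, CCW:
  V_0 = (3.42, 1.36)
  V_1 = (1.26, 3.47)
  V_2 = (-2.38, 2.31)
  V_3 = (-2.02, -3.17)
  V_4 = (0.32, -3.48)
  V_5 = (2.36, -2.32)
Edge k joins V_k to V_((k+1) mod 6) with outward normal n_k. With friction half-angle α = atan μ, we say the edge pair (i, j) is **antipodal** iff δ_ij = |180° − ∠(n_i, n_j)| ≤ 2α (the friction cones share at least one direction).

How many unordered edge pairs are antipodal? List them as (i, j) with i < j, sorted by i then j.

count = 2; pairs: (1,4), (2,5)

α = atan 0.2 = 11.31°;  2α = 22.62°
n_0 = (+0.6988, +0.7153)
n_1 = (-0.3036, +0.9528)
n_2 = (-0.9978, -0.0656)
n_3 = (-0.1313, -0.9913)
n_4 = (+0.4943, -0.8693)
n_5 = (+0.9609, -0.2768)
  (0,1): δ = 117.99°  ·
  (0,2): δ = 41.91°  ·
  (0,3): δ = 36.78°  ·
  (0,4): δ = 73.95°  ·
  (0,5): δ = 118.26°  ·
  (1,2): δ = 103.92°  ·
  (1,3): δ = 25.22°  ·
  (1,4): δ = 11.95°  ✓
  (1,5): δ = 56.26°  ·
  (2,3): δ = 101.31°  ·
  (2,4): δ = 64.13°  ·
  (2,5): δ = 19.83°  ✓
  (3,4): δ = 142.83°  ·
  (3,5): δ = 98.52°  ·
  (4,5): δ = 135.69°  ·
antipodal pairs: 2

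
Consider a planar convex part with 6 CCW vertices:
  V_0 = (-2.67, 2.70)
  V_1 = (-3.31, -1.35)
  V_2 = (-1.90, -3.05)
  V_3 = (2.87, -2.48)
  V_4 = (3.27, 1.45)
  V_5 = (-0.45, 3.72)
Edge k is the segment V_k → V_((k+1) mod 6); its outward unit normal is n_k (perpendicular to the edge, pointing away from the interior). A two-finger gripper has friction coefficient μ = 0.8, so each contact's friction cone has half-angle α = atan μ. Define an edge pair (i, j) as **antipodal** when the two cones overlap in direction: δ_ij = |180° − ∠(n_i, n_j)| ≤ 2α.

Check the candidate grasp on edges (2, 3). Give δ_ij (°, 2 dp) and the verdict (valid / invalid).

α = atan 0.8 = 38.66°;  2α = 77.32°
edge 2: e_2 = (+4.77, +0.57);  n_2 = (+0.1187, -0.9929)
edge 3: e_3 = (+0.40, +3.93);  n_3 = (+0.9949, -0.1013)
∠(n_2, n_3) = 77.37°
δ = |180° − 77.37°| = 102.63°
102.63° > 2α = 77.32°  →  invalid

δ = 102.63°, invalid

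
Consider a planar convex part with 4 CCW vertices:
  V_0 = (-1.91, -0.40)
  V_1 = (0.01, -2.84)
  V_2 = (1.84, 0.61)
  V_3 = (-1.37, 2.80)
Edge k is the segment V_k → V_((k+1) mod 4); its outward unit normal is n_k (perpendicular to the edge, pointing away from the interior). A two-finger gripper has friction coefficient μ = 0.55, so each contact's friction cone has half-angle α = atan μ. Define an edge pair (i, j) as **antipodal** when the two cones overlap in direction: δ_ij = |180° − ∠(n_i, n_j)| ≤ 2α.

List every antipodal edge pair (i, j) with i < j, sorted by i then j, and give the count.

count = 2; pairs: (0,2), (1,3)

α = atan 0.55 = 28.81°;  2α = 57.62°
n_0 = (-0.7859, -0.6184)
n_1 = (+0.8834, -0.4686)
n_2 = (+0.5636, +0.8261)
n_3 = (-0.9861, +0.1664)
  (0,1): δ = 66.14°  ·
  (0,2): δ = 17.50°  ✓
  (0,3): δ = 132.22°  ·
  (1,2): δ = 96.36°  ·
  (1,3): δ = 18.36°  ✓
  (2,3): δ = 65.27°  ·
antipodal pairs: 2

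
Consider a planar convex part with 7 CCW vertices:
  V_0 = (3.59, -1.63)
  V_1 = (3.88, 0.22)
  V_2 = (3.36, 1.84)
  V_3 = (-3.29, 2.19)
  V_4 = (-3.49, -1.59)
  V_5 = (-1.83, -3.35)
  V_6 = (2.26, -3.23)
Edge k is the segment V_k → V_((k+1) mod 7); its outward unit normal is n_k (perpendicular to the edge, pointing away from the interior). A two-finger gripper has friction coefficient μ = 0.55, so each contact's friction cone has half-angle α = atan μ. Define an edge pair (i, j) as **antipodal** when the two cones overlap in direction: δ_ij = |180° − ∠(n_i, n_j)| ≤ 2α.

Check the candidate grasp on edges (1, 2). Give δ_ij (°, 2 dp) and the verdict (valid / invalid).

δ = 110.81°, invalid

α = atan 0.55 = 28.81°;  2α = 57.62°
edge 1: e_1 = (-0.52, +1.62);  n_1 = (+0.9522, +0.3056)
edge 2: e_2 = (-6.65, +0.35);  n_2 = (+0.0526, +0.9986)
∠(n_1, n_2) = 69.19°
δ = |180° − 69.19°| = 110.81°
110.81° > 2α = 57.62°  →  invalid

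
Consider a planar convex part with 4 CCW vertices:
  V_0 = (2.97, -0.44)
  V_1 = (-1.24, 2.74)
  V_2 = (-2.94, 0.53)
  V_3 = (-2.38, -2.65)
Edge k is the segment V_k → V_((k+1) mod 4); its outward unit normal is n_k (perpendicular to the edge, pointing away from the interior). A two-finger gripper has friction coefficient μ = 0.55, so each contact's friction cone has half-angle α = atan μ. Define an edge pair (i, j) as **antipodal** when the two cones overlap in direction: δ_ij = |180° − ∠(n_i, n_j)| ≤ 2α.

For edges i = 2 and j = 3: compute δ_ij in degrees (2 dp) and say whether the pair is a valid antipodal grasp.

α = atan 0.55 = 28.81°;  2α = 57.62°
edge 2: e_2 = (+0.56, -3.18);  n_2 = (-0.9848, -0.1734)
edge 3: e_3 = (+5.35, +2.21);  n_3 = (+0.3818, -0.9242)
∠(n_2, n_3) = 102.46°
δ = |180° − 102.46°| = 77.54°
77.54° > 2α = 57.62°  →  invalid

δ = 77.54°, invalid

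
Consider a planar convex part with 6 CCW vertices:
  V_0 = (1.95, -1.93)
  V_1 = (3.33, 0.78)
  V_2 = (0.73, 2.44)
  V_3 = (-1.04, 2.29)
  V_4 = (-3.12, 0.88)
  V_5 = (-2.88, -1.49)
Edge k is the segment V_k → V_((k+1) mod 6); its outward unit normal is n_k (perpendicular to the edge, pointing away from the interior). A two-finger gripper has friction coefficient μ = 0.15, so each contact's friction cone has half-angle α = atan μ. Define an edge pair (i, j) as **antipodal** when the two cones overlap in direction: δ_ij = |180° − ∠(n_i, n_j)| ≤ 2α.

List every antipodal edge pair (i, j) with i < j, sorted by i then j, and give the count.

α = atan 0.15 = 8.53°;  2α = 17.06°
n_0 = (+0.8911, -0.4538)
n_1 = (+0.5381, +0.8429)
n_2 = (-0.0844, +0.9964)
n_3 = (-0.5611, +0.8277)
n_4 = (-0.9949, -0.1008)
n_5 = (-0.0907, -0.9959)
  (0,1): δ = 95.57°  ·
  (0,2): δ = 58.17°  ·
  (0,3): δ = 28.88°  ·
  (0,4): δ = 32.77°  ·
  (0,5): δ = 111.78°  ·
  (1,2): δ = 142.60°  ·
  (1,3): δ = 113.31°  ·
  (1,4): δ = 51.66°  ·
  (1,5): δ = 27.35°  ·
  (2,3): δ = 150.71°  ·
  (2,4): δ = 89.06°  ·
  (2,5): δ = 10.05°  ✓
  (3,4): δ = 118.35°  ·
  (3,5): δ = 39.34°  ·
  (4,5): δ = 100.99°  ·
antipodal pairs: 1

count = 1; pairs: (2,5)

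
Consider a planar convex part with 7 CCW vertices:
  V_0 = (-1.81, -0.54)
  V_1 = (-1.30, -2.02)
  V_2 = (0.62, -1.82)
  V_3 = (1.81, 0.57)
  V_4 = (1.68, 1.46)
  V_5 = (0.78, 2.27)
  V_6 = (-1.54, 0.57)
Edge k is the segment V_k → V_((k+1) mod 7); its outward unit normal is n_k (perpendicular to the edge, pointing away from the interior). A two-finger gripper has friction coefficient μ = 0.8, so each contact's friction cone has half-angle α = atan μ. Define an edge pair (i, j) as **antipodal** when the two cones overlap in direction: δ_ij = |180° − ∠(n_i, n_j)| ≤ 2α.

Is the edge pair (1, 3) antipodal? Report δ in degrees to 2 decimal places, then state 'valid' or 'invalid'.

α = atan 0.8 = 38.66°;  2α = 77.32°
edge 1: e_1 = (+1.92, +0.20);  n_1 = (+0.1036, -0.9946)
edge 3: e_3 = (-0.13, +0.89);  n_3 = (+0.9895, +0.1445)
∠(n_1, n_3) = 92.36°
δ = |180° − 92.36°| = 87.64°
87.64° > 2α = 77.32°  →  invalid

δ = 87.64°, invalid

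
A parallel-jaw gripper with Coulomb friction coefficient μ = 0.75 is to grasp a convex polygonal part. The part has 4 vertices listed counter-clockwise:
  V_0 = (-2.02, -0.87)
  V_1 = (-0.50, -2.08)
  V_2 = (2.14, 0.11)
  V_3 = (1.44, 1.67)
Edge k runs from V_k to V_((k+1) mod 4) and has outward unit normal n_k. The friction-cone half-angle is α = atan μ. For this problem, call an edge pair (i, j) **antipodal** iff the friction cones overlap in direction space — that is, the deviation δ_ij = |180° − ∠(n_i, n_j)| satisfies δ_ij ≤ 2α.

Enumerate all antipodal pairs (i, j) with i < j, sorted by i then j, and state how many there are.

count = 2; pairs: (0,2), (1,3)

α = atan 0.75 = 36.87°;  2α = 73.74°
n_0 = (-0.6228, -0.7824)
n_1 = (+0.6385, -0.7697)
n_2 = (+0.9124, +0.4094)
n_3 = (-0.5918, +0.8061)
  (0,1): δ = 101.80°  ·
  (0,2): δ = 27.31°  ✓
  (0,3): δ = 74.80°  ·
  (1,2): δ = 105.51°  ·
  (1,3): δ = 3.39°  ✓
  (2,3): δ = 77.88°  ·
antipodal pairs: 2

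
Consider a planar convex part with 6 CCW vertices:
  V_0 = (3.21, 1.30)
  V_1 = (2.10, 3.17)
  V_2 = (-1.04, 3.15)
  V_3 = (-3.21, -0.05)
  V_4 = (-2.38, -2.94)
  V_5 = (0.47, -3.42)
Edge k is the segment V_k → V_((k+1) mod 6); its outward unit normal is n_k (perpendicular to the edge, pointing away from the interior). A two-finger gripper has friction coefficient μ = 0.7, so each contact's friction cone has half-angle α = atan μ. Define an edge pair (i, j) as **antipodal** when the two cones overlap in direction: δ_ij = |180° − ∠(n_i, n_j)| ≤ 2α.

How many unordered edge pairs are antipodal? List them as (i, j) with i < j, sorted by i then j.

count = 8; pairs: (0,2), (0,3), (0,4), (1,4), (1,5), (2,4), (2,5), (3,5)

α = atan 0.7 = 34.99°;  2α = 69.98°
n_0 = (+0.8599, +0.5104)
n_1 = (-0.0064, +1.0000)
n_2 = (-0.8276, +0.5612)
n_3 = (-0.9611, -0.2760)
n_4 = (-0.1661, -0.9861)
n_5 = (+0.8648, -0.5020)
  (0,1): δ = 120.33°  ·
  (0,2): δ = 64.83°  ✓
  (0,3): δ = 14.67°  ✓
  (0,4): δ = 49.75°  ✓
  (0,5): δ = 119.17°  ·
  (1,2): δ = 124.51°  ·
  (1,3): δ = 74.34°  ·
  (1,4): δ = 9.93°  ✓
  (1,5): δ = 59.50°  ✓
  (2,3): δ = 129.83°  ·
  (2,4): δ = 65.42°  ✓
  (2,5): δ = 4.01°  ✓
  (3,4): δ = 115.58°  ·
  (3,5): δ = 46.16°  ✓
  (4,5): δ = 110.58°  ·
antipodal pairs: 8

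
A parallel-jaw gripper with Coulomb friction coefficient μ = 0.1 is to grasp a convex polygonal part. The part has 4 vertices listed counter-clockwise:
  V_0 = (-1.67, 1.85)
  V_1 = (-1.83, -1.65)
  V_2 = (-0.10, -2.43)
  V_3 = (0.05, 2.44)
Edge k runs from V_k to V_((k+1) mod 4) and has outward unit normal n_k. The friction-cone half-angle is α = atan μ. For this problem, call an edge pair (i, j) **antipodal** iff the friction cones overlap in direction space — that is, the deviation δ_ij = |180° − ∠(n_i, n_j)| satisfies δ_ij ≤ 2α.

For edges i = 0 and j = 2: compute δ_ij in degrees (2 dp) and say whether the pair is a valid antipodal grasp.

α = atan 0.1 = 5.71°;  2α = 11.42°
edge 0: e_0 = (-0.16, -3.50);  n_0 = (-0.9990, +0.0457)
edge 2: e_2 = (+0.15, +4.87);  n_2 = (+0.9995, -0.0308)
∠(n_0, n_2) = 179.15°
δ = |180° − 179.15°| = 0.85°
0.85° ≤ 2α = 11.42°  →  valid

δ = 0.85°, valid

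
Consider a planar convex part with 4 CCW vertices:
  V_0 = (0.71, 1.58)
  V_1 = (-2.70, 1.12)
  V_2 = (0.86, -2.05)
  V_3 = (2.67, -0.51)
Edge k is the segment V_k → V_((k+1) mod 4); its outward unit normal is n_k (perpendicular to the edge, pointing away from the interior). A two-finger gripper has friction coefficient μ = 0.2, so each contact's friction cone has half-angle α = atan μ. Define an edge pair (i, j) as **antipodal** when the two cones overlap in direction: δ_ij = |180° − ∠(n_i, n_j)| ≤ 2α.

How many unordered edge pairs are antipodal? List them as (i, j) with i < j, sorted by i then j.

α = atan 0.2 = 11.31°;  2α = 22.62°
n_0 = (-0.1337, +0.9910)
n_1 = (-0.6650, -0.7468)
n_2 = (+0.6480, -0.7616)
n_3 = (+0.7294, +0.6841)
  (0,1): δ = 49.37°  ·
  (0,2): δ = 32.71°  ·
  (0,3): δ = 125.48°  ·
  (1,2): δ = 97.92°  ·
  (1,3): δ = 5.16°  ✓
  (2,3): δ = 87.23°  ·
antipodal pairs: 1

count = 1; pairs: (1,3)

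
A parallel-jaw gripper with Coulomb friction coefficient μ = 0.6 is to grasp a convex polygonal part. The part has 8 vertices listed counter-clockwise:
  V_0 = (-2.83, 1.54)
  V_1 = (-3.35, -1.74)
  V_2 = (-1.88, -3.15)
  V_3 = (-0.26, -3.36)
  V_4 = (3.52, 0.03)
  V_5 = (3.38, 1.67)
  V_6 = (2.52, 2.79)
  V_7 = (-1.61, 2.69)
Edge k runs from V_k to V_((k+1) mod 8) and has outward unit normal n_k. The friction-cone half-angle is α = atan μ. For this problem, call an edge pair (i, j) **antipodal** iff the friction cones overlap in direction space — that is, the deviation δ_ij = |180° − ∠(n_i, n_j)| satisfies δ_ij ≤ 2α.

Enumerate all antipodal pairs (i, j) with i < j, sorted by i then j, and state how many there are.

count = 12; pairs: (0,3), (0,4), (0,5), (1,4), (1,5), (1,6), (2,5), (2,6), (2,7), (3,6), (3,7), (4,7)

α = atan 0.6 = 30.96°;  2α = 61.93°
n_0 = (-0.9877, +0.1566)
n_1 = (-0.6922, -0.7217)
n_2 = (-0.1286, -0.9917)
n_3 = (+0.6677, -0.7445)
n_4 = (+0.9964, +0.0851)
n_5 = (+0.7932, +0.6090)
n_6 = (-0.0242, +0.9997)
n_7 = (-0.6859, +0.7277)
  (0,1): δ = 124.80°  ·
  (0,2): δ = 88.38°  ·
  (0,3): δ = 39.10°  ✓
  (0,4): δ = 13.89°  ✓
  (0,5): δ = 46.53°  ✓
  (0,6): δ = 100.40°  ·
  (0,7): δ = 142.32°  ·
  (1,2): δ = 143.58°  ·
  (1,3): δ = 94.31°  ·
  (1,4): δ = 41.31°  ✓
  (1,5): δ = 8.67°  ✓
  (1,6): δ = 45.19°  ✓
  (1,7): δ = 87.11°  ·
  (2,3): δ = 130.73°  ·
  (2,4): δ = 77.73°  ·
  (2,5): δ = 45.09°  ✓
  (2,6): δ = 8.77°  ✓
  (2,7): δ = 50.69°  ✓
  (3,4): δ = 127.01°  ·
  (3,5): δ = 94.37°  ·
  (3,6): δ = 40.50°  ✓
  (3,7): δ = 1.42°  ✓
  (4,5): δ = 147.36°  ·
  (4,6): δ = 93.49°  ·
  (4,7): δ = 51.57°  ✓
  (5,6): δ = 126.13°  ·
  (5,7): δ = 84.21°  ·
  (6,7): δ = 138.08°  ·
antipodal pairs: 12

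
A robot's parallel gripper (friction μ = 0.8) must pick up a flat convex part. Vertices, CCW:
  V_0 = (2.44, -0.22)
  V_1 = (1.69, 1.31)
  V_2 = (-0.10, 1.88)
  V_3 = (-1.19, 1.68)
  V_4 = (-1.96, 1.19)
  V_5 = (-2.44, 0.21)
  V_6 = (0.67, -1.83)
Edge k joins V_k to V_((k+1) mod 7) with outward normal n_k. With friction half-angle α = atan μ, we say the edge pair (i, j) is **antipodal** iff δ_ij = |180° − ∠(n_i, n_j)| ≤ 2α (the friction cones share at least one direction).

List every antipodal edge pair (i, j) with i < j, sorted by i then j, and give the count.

α = atan 0.8 = 38.66°;  2α = 77.32°
n_0 = (+0.8979, +0.4402)
n_1 = (+0.3034, +0.9529)
n_2 = (-0.1805, +0.9836)
n_3 = (-0.5369, +0.8437)
n_4 = (-0.8981, +0.4399)
n_5 = (-0.5485, -0.8362)
n_6 = (+0.6729, -0.7398)
  (0,1): δ = 133.78°  ·
  (0,2): δ = 105.72°  ·
  (0,3): δ = 83.64°  ·
  (0,4): δ = 52.21°  ✓
  (0,5): δ = 30.62°  ✓
  (0,6): δ = 106.18°  ·
  (1,2): δ = 151.94°  ·
  (1,3): δ = 129.87°  ·
  (1,4): δ = 98.43°  ·
  (1,5): δ = 15.60°  ✓
  (1,6): δ = 59.95°  ✓
  (2,3): δ = 157.93°  ·
  (2,4): δ = 126.49°  ·
  (2,5): δ = 43.66°  ✓
  (2,6): δ = 31.89°  ✓
  (3,4): δ = 148.57°  ·
  (3,5): δ = 65.73°  ✓
  (3,6): δ = 9.82°  ✓
  (4,5): δ = 97.17°  ·
  (4,6): δ = 21.61°  ✓
  (5,6): δ = 104.45°  ·
antipodal pairs: 9

count = 9; pairs: (0,4), (0,5), (1,5), (1,6), (2,5), (2,6), (3,5), (3,6), (4,6)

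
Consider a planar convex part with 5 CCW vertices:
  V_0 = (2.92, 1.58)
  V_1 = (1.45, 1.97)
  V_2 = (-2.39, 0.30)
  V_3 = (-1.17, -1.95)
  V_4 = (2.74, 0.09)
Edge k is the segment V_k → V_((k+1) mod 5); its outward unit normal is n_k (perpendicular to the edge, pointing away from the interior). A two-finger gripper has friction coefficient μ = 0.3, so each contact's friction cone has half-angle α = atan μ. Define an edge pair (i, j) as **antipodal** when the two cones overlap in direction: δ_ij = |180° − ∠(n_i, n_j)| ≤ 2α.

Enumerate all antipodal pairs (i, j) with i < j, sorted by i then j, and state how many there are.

count = 1; pairs: (1,3)

α = atan 0.3 = 16.70°;  2α = 33.40°
n_0 = (+0.2564, +0.9666)
n_1 = (-0.3988, +0.9170)
n_2 = (-0.8791, -0.4767)
n_3 = (+0.4626, -0.8866)
n_4 = (+0.9928, -0.1199)
  (0,1): δ = 141.64°  ·
  (0,2): δ = 46.67°  ·
  (0,3): δ = 42.41°  ·
  (0,4): δ = 97.97°  ·
  (1,2): δ = 85.04°  ·
  (1,3): δ = 4.05°  ✓
  (1,4): δ = 59.61°  ·
  (2,3): δ = 90.91°  ·
  (2,4): δ = 35.36°  ·
  (3,4): δ = 124.44°  ·
antipodal pairs: 1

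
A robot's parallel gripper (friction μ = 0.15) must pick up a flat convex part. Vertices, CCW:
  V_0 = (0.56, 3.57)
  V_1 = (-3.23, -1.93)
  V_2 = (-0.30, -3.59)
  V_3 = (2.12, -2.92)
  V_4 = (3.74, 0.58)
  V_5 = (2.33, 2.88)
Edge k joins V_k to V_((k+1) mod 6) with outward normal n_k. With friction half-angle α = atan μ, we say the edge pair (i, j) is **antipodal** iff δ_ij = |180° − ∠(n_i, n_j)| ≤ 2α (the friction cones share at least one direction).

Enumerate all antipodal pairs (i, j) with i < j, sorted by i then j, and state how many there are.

α = atan 0.15 = 8.53°;  2α = 17.06°
n_0 = (-0.8234, +0.5674)
n_1 = (-0.4929, -0.8701)
n_2 = (+0.2668, -0.9637)
n_3 = (+0.9075, -0.4200)
n_4 = (+0.8525, +0.5226)
n_5 = (+0.3632, +0.9317)
  (0,1): δ = 84.96°  ·
  (0,2): δ = 39.95°  ·
  (0,3): δ = 9.73°  ✓
  (0,4): δ = 66.08°  ·
  (0,5): δ = 103.27°  ·
  (1,2): δ = 134.99°  ·
  (1,3): δ = 85.30°  ·
  (1,4): δ = 28.96°  ·
  (1,5): δ = 8.24°  ✓
  (2,3): δ = 130.31°  ·
  (2,4): δ = 73.97°  ·
  (2,5): δ = 36.77°  ·
  (3,4): δ = 123.65°  ·
  (3,5): δ = 86.46°  ·
  (4,5): δ = 142.81°  ·
antipodal pairs: 2

count = 2; pairs: (0,3), (1,5)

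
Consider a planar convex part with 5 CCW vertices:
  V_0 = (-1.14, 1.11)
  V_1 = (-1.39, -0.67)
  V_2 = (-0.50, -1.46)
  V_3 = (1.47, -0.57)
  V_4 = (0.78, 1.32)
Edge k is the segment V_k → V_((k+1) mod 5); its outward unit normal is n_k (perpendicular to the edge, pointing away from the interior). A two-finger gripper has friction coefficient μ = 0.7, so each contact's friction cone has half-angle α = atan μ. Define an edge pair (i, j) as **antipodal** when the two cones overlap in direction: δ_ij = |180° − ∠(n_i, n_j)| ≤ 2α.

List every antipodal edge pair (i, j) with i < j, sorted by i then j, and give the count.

α = atan 0.7 = 34.99°;  2α = 69.98°
n_0 = (-0.9903, +0.1391)
n_1 = (-0.6638, -0.7479)
n_2 = (+0.4117, -0.9113)
n_3 = (+0.9394, +0.3429)
n_4 = (-0.1087, +0.9941)
  (0,1): δ = 123.60°  ·
  (0,2): δ = 57.69°  ✓
  (0,3): δ = 28.05°  ✓
  (0,4): δ = 104.24°  ·
  (1,2): δ = 114.09°  ·
  (1,3): δ = 28.35°  ✓
  (1,4): δ = 47.84°  ✓
  (2,3): δ = 94.26°  ·
  (2,4): δ = 18.07°  ✓
  (3,4): δ = 103.81°  ·
antipodal pairs: 5

count = 5; pairs: (0,2), (0,3), (1,3), (1,4), (2,4)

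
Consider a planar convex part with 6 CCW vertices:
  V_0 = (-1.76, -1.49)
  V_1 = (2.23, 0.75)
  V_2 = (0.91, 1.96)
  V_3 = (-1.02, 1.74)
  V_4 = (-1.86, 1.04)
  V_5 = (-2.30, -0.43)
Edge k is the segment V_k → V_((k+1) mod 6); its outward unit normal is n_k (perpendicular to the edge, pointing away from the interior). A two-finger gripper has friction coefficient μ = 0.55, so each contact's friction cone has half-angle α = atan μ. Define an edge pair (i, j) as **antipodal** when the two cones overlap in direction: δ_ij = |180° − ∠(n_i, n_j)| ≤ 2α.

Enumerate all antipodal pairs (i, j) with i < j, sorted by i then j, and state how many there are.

α = atan 0.55 = 28.81°;  2α = 57.62°
n_0 = (+0.4895, -0.8720)
n_1 = (+0.6757, +0.7372)
n_2 = (-0.1133, +0.9936)
n_3 = (-0.6402, +0.7682)
n_4 = (-0.9580, +0.2867)
n_5 = (-0.8910, -0.4539)
  (0,1): δ = 71.82°  ·
  (0,2): δ = 22.81°  ✓
  (0,3): δ = 10.50°  ✓
  (0,4): δ = 44.03°  ✓
  (0,5): δ = 87.69°  ·
  (1,2): δ = 130.99°  ·
  (1,3): δ = 97.68°  ·
  (1,4): δ = 64.15°  ·
  (1,5): δ = 20.49°  ✓
  (2,3): δ = 146.70°  ·
  (2,4): δ = 113.17°  ·
  (2,5): δ = 69.51°  ·
  (3,4): δ = 146.47°  ·
  (3,5): δ = 102.81°  ·
  (4,5): δ = 136.34°  ·
antipodal pairs: 4

count = 4; pairs: (0,2), (0,3), (0,4), (1,5)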